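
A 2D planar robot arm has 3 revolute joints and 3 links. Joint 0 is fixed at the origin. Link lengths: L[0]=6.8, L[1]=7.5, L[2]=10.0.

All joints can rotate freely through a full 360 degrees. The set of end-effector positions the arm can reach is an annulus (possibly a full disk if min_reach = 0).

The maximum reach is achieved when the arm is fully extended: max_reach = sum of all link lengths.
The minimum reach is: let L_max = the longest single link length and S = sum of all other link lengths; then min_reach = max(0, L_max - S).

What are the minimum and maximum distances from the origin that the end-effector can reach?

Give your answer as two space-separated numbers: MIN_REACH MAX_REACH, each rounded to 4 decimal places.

Link lengths: [6.8, 7.5, 10.0]
max_reach = 6.8 + 7.5 + 10 = 24.3
L_max = max([6.8, 7.5, 10.0]) = 10
S (sum of others) = 24.3 - 10 = 14.3
min_reach = max(0, 10 - 14.3) = max(0, -4.3) = 0

Answer: 0.0000 24.3000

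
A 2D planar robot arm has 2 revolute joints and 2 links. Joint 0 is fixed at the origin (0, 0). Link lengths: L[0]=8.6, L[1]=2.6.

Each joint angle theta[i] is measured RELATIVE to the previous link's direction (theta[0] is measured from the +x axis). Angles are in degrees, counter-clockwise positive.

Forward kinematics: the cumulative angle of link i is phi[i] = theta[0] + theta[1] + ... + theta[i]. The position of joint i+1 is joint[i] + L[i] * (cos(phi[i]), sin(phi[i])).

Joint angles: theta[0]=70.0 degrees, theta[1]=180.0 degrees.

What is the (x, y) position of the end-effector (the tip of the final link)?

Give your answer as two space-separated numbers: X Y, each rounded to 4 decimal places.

Answer: 2.0521 5.6382

Derivation:
joint[0] = (0.0000, 0.0000)  (base)
link 0: phi[0] = 70 = 70 deg
  cos(70 deg) = 0.3420, sin(70 deg) = 0.9397
  joint[1] = (0.0000, 0.0000) + 8.6 * (0.3420, 0.9397) = (0.0000 + 2.9414, 0.0000 + 8.0814) = (2.9414, 8.0814)
link 1: phi[1] = 70 + 180 = 250 deg
  cos(250 deg) = -0.3420, sin(250 deg) = -0.9397
  joint[2] = (2.9414, 8.0814) + 2.6 * (-0.3420, -0.9397) = (2.9414 + -0.8893, 8.0814 + -2.4432) = (2.0521, 5.6382)
End effector: (2.0521, 5.6382)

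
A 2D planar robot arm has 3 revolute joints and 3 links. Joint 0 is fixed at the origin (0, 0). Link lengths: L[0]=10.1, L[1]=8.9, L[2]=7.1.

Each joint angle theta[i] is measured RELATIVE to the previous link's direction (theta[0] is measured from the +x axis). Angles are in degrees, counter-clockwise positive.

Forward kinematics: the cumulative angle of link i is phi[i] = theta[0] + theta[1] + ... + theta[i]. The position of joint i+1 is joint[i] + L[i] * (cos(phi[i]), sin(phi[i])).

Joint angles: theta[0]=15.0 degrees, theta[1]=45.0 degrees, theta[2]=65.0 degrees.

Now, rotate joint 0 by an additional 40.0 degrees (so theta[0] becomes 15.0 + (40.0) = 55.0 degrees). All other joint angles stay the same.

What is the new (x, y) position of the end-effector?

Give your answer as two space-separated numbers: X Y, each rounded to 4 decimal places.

Answer: -2.6104 18.8758

Derivation:
joint[0] = (0.0000, 0.0000)  (base)
link 0: phi[0] = 55 = 55 deg
  cos(55 deg) = 0.5736, sin(55 deg) = 0.8192
  joint[1] = (0.0000, 0.0000) + 10.1 * (0.5736, 0.8192) = (0.0000 + 5.7931, 0.0000 + 8.2734) = (5.7931, 8.2734)
link 1: phi[1] = 55 + 45 = 100 deg
  cos(100 deg) = -0.1736, sin(100 deg) = 0.9848
  joint[2] = (5.7931, 8.2734) + 8.9 * (-0.1736, 0.9848) = (5.7931 + -1.5455, 8.2734 + 8.7648) = (4.2477, 17.0382)
link 2: phi[2] = 55 + 45 + 65 = 165 deg
  cos(165 deg) = -0.9659, sin(165 deg) = 0.2588
  joint[3] = (4.2477, 17.0382) + 7.1 * (-0.9659, 0.2588) = (4.2477 + -6.8581, 17.0382 + 1.8376) = (-2.6104, 18.8758)
End effector: (-2.6104, 18.8758)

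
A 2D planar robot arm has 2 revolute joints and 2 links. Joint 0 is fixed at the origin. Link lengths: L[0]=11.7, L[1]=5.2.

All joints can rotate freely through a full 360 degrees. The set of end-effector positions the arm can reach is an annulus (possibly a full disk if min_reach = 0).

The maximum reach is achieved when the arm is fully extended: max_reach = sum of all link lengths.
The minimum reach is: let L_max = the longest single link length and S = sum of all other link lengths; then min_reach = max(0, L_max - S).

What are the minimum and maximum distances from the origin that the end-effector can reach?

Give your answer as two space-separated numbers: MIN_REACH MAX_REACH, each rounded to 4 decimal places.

Answer: 6.5000 16.9000

Derivation:
Link lengths: [11.7, 5.2]
max_reach = 11.7 + 5.2 = 16.9
L_max = max([11.7, 5.2]) = 11.7
S (sum of others) = 16.9 - 11.7 = 5.2
min_reach = max(0, 11.7 - 5.2) = max(0, 6.5) = 6.5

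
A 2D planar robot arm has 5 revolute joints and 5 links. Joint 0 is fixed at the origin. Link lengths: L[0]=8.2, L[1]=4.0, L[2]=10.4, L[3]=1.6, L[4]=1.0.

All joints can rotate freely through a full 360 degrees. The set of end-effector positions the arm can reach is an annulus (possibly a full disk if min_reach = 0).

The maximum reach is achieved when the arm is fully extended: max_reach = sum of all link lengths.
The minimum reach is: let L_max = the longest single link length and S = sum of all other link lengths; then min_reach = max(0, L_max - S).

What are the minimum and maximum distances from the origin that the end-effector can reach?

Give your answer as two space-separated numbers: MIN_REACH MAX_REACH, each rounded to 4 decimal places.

Answer: 0.0000 25.2000

Derivation:
Link lengths: [8.2, 4.0, 10.4, 1.6, 1.0]
max_reach = 8.2 + 4 + 10.4 + 1.6 + 1 = 25.2
L_max = max([8.2, 4.0, 10.4, 1.6, 1.0]) = 10.4
S (sum of others) = 25.2 - 10.4 = 14.8
min_reach = max(0, 10.4 - 14.8) = max(0, -4.4) = 0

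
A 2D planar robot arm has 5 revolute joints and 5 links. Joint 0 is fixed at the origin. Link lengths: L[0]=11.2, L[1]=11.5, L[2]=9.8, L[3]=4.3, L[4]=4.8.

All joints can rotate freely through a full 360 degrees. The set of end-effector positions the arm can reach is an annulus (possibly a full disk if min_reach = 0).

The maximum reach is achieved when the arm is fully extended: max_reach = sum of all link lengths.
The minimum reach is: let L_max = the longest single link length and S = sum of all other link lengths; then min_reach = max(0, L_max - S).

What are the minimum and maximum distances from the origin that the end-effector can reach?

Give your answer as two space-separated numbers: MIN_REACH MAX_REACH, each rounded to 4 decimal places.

Link lengths: [11.2, 11.5, 9.8, 4.3, 4.8]
max_reach = 11.2 + 11.5 + 9.8 + 4.3 + 4.8 = 41.6
L_max = max([11.2, 11.5, 9.8, 4.3, 4.8]) = 11.5
S (sum of others) = 41.6 - 11.5 = 30.1
min_reach = max(0, 11.5 - 30.1) = max(0, -18.6) = 0

Answer: 0.0000 41.6000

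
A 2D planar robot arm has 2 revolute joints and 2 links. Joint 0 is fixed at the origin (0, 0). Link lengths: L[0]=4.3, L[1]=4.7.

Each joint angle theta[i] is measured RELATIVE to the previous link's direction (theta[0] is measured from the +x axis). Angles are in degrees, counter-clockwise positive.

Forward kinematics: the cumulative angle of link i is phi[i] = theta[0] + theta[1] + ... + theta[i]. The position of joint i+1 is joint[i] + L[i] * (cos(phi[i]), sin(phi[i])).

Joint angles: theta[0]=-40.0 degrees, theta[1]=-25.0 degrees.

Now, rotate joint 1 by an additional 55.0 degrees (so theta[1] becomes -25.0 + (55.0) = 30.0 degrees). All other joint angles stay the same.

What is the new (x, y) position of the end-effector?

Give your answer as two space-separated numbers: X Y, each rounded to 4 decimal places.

Answer: 7.9226 -3.5801

Derivation:
joint[0] = (0.0000, 0.0000)  (base)
link 0: phi[0] = -40 = -40 deg
  cos(-40 deg) = 0.7660, sin(-40 deg) = -0.6428
  joint[1] = (0.0000, 0.0000) + 4.3 * (0.7660, -0.6428) = (0.0000 + 3.2940, 0.0000 + -2.7640) = (3.2940, -2.7640)
link 1: phi[1] = -40 + 30 = -10 deg
  cos(-10 deg) = 0.9848, sin(-10 deg) = -0.1736
  joint[2] = (3.2940, -2.7640) + 4.7 * (0.9848, -0.1736) = (3.2940 + 4.6286, -2.7640 + -0.8161) = (7.9226, -3.5801)
End effector: (7.9226, -3.5801)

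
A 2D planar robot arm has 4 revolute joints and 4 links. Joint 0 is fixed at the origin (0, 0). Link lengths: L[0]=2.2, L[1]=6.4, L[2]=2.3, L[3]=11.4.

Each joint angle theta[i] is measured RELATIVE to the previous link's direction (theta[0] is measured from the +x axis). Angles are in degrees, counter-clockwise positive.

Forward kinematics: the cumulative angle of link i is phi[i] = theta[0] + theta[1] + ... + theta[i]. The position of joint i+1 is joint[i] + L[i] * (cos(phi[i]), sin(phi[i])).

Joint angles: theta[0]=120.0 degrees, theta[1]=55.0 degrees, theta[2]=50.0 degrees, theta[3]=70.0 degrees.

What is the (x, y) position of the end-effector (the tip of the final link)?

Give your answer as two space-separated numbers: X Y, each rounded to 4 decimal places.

Answer: -4.2841 -9.4952

Derivation:
joint[0] = (0.0000, 0.0000)  (base)
link 0: phi[0] = 120 = 120 deg
  cos(120 deg) = -0.5000, sin(120 deg) = 0.8660
  joint[1] = (0.0000, 0.0000) + 2.2 * (-0.5000, 0.8660) = (0.0000 + -1.1000, 0.0000 + 1.9053) = (-1.1000, 1.9053)
link 1: phi[1] = 120 + 55 = 175 deg
  cos(175 deg) = -0.9962, sin(175 deg) = 0.0872
  joint[2] = (-1.1000, 1.9053) + 6.4 * (-0.9962, 0.0872) = (-1.1000 + -6.3756, 1.9053 + 0.5578) = (-7.4756, 2.4631)
link 2: phi[2] = 120 + 55 + 50 = 225 deg
  cos(225 deg) = -0.7071, sin(225 deg) = -0.7071
  joint[3] = (-7.4756, 2.4631) + 2.3 * (-0.7071, -0.7071) = (-7.4756 + -1.6263, 2.4631 + -1.6263) = (-9.1020, 0.8367)
link 3: phi[3] = 120 + 55 + 50 + 70 = 295 deg
  cos(295 deg) = 0.4226, sin(295 deg) = -0.9063
  joint[4] = (-9.1020, 0.8367) + 11.4 * (0.4226, -0.9063) = (-9.1020 + 4.8178, 0.8367 + -10.3319) = (-4.2841, -9.4952)
End effector: (-4.2841, -9.4952)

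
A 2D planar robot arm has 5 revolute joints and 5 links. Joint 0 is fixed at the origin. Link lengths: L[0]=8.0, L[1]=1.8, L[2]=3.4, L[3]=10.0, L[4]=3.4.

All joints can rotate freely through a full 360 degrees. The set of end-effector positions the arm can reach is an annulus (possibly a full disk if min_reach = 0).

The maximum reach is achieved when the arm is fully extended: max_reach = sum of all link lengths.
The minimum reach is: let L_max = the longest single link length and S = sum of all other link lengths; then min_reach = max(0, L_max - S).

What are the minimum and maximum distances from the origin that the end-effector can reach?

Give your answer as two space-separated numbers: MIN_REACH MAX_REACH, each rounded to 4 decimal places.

Link lengths: [8.0, 1.8, 3.4, 10.0, 3.4]
max_reach = 8 + 1.8 + 3.4 + 10 + 3.4 = 26.6
L_max = max([8.0, 1.8, 3.4, 10.0, 3.4]) = 10
S (sum of others) = 26.6 - 10 = 16.6
min_reach = max(0, 10 - 16.6) = max(0, -6.6) = 0

Answer: 0.0000 26.6000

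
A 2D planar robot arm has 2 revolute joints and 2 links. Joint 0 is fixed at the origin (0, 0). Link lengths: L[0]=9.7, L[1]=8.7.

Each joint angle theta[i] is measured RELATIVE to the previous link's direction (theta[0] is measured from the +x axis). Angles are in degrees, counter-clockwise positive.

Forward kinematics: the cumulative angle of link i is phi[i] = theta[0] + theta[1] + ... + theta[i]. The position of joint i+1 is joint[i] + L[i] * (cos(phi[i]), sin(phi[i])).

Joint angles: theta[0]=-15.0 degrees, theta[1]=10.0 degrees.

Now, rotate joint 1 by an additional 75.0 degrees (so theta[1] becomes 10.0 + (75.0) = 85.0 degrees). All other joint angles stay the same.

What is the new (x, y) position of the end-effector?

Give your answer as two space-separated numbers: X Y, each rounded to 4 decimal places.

joint[0] = (0.0000, 0.0000)  (base)
link 0: phi[0] = -15 = -15 deg
  cos(-15 deg) = 0.9659, sin(-15 deg) = -0.2588
  joint[1] = (0.0000, 0.0000) + 9.7 * (0.9659, -0.2588) = (0.0000 + 9.3695, 0.0000 + -2.5105) = (9.3695, -2.5105)
link 1: phi[1] = -15 + 85 = 70 deg
  cos(70 deg) = 0.3420, sin(70 deg) = 0.9397
  joint[2] = (9.3695, -2.5105) + 8.7 * (0.3420, 0.9397) = (9.3695 + 2.9756, -2.5105 + 8.1753) = (12.3451, 5.6648)
End effector: (12.3451, 5.6648)

Answer: 12.3451 5.6648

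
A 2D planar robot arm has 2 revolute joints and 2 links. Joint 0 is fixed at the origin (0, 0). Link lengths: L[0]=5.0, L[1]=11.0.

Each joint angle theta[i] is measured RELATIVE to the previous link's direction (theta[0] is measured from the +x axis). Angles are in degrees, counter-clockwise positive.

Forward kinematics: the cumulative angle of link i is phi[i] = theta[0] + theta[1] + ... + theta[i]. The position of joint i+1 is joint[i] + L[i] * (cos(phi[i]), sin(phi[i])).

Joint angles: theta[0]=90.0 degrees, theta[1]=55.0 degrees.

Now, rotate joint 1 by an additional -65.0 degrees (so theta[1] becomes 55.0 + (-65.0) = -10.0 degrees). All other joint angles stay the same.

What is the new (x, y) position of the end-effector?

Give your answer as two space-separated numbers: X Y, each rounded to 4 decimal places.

Answer: 1.9101 15.8329

Derivation:
joint[0] = (0.0000, 0.0000)  (base)
link 0: phi[0] = 90 = 90 deg
  cos(90 deg) = 0.0000, sin(90 deg) = 1.0000
  joint[1] = (0.0000, 0.0000) + 5 * (0.0000, 1.0000) = (0.0000 + 0.0000, 0.0000 + 5.0000) = (0.0000, 5.0000)
link 1: phi[1] = 90 + -10 = 80 deg
  cos(80 deg) = 0.1736, sin(80 deg) = 0.9848
  joint[2] = (0.0000, 5.0000) + 11 * (0.1736, 0.9848) = (0.0000 + 1.9101, 5.0000 + 10.8329) = (1.9101, 15.8329)
End effector: (1.9101, 15.8329)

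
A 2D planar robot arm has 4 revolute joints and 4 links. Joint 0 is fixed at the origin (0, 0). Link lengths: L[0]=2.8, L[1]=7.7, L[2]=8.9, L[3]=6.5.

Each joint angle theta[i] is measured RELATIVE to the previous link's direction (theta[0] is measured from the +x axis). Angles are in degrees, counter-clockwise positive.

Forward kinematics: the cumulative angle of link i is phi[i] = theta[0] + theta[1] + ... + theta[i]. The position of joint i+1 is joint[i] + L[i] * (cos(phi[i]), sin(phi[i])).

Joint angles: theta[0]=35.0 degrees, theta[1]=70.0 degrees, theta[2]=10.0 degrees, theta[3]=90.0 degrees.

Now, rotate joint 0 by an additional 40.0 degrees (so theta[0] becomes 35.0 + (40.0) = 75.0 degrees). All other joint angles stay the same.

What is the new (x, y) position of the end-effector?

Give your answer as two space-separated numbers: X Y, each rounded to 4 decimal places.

Answer: -16.3959 4.9914

Derivation:
joint[0] = (0.0000, 0.0000)  (base)
link 0: phi[0] = 75 = 75 deg
  cos(75 deg) = 0.2588, sin(75 deg) = 0.9659
  joint[1] = (0.0000, 0.0000) + 2.8 * (0.2588, 0.9659) = (0.0000 + 0.7247, 0.0000 + 2.7046) = (0.7247, 2.7046)
link 1: phi[1] = 75 + 70 = 145 deg
  cos(145 deg) = -0.8192, sin(145 deg) = 0.5736
  joint[2] = (0.7247, 2.7046) + 7.7 * (-0.8192, 0.5736) = (0.7247 + -6.3075, 2.7046 + 4.4165) = (-5.5828, 7.1211)
link 2: phi[2] = 75 + 70 + 10 = 155 deg
  cos(155 deg) = -0.9063, sin(155 deg) = 0.4226
  joint[3] = (-5.5828, 7.1211) + 8.9 * (-0.9063, 0.4226) = (-5.5828 + -8.0661, 7.1211 + 3.7613) = (-13.6489, 10.8824)
link 3: phi[3] = 75 + 70 + 10 + 90 = 245 deg
  cos(245 deg) = -0.4226, sin(245 deg) = -0.9063
  joint[4] = (-13.6489, 10.8824) + 6.5 * (-0.4226, -0.9063) = (-13.6489 + -2.7470, 10.8824 + -5.8910) = (-16.3959, 4.9914)
End effector: (-16.3959, 4.9914)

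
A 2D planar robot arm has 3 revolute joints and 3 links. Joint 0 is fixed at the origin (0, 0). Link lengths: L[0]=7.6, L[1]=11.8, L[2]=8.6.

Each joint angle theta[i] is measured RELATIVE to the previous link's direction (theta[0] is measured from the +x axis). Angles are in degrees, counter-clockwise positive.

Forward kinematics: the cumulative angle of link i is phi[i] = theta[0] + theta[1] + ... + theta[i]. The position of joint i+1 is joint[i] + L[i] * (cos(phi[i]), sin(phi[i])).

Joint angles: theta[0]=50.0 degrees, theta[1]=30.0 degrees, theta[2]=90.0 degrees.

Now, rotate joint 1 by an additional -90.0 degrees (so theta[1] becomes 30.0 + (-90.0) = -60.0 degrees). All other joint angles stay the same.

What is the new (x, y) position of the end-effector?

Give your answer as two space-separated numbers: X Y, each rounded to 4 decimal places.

Answer: 17.9993 12.2422

Derivation:
joint[0] = (0.0000, 0.0000)  (base)
link 0: phi[0] = 50 = 50 deg
  cos(50 deg) = 0.6428, sin(50 deg) = 0.7660
  joint[1] = (0.0000, 0.0000) + 7.6 * (0.6428, 0.7660) = (0.0000 + 4.8852, 0.0000 + 5.8219) = (4.8852, 5.8219)
link 1: phi[1] = 50 + -60 = -10 deg
  cos(-10 deg) = 0.9848, sin(-10 deg) = -0.1736
  joint[2] = (4.8852, 5.8219) + 11.8 * (0.9848, -0.1736) = (4.8852 + 11.6207, 5.8219 + -2.0490) = (16.5059, 3.7729)
link 2: phi[2] = 50 + -60 + 90 = 80 deg
  cos(80 deg) = 0.1736, sin(80 deg) = 0.9848
  joint[3] = (16.5059, 3.7729) + 8.6 * (0.1736, 0.9848) = (16.5059 + 1.4934, 3.7729 + 8.4693) = (17.9993, 12.2422)
End effector: (17.9993, 12.2422)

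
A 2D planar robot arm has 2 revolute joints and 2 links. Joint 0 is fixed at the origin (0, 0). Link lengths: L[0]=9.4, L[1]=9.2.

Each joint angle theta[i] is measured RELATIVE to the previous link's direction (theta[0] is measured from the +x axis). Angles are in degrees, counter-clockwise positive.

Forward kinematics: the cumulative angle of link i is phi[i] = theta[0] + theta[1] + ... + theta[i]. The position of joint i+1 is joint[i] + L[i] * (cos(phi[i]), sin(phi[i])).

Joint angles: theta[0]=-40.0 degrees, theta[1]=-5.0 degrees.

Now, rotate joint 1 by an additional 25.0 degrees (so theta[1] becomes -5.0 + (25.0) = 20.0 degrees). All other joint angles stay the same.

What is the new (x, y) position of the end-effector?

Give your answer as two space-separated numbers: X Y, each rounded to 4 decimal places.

joint[0] = (0.0000, 0.0000)  (base)
link 0: phi[0] = -40 = -40 deg
  cos(-40 deg) = 0.7660, sin(-40 deg) = -0.6428
  joint[1] = (0.0000, 0.0000) + 9.4 * (0.7660, -0.6428) = (0.0000 + 7.2008, 0.0000 + -6.0422) = (7.2008, -6.0422)
link 1: phi[1] = -40 + 20 = -20 deg
  cos(-20 deg) = 0.9397, sin(-20 deg) = -0.3420
  joint[2] = (7.2008, -6.0422) + 9.2 * (0.9397, -0.3420) = (7.2008 + 8.6452, -6.0422 + -3.1466) = (15.8460, -9.1888)
End effector: (15.8460, -9.1888)

Answer: 15.8460 -9.1888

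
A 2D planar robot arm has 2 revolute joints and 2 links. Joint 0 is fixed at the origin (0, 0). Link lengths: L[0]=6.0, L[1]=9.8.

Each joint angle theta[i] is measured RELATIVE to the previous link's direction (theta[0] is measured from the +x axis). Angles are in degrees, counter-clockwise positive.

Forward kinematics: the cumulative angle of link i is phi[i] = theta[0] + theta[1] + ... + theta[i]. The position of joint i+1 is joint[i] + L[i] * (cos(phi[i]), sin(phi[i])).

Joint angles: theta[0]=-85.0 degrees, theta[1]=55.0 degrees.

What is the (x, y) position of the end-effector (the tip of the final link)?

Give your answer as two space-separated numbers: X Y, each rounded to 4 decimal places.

Answer: 9.0100 -10.8772

Derivation:
joint[0] = (0.0000, 0.0000)  (base)
link 0: phi[0] = -85 = -85 deg
  cos(-85 deg) = 0.0872, sin(-85 deg) = -0.9962
  joint[1] = (0.0000, 0.0000) + 6 * (0.0872, -0.9962) = (0.0000 + 0.5229, 0.0000 + -5.9772) = (0.5229, -5.9772)
link 1: phi[1] = -85 + 55 = -30 deg
  cos(-30 deg) = 0.8660, sin(-30 deg) = -0.5000
  joint[2] = (0.5229, -5.9772) + 9.8 * (0.8660, -0.5000) = (0.5229 + 8.4870, -5.9772 + -4.9000) = (9.0100, -10.8772)
End effector: (9.0100, -10.8772)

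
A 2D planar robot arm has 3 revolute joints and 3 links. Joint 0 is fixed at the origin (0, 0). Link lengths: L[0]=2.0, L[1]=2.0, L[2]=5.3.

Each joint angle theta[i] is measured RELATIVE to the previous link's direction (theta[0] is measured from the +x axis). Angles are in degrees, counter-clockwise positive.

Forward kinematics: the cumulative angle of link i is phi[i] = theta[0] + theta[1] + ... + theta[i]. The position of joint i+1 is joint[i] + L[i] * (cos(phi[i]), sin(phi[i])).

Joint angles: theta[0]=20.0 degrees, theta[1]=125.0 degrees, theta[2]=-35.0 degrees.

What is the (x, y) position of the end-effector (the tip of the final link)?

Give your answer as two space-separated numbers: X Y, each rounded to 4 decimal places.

Answer: -1.5716 6.8116

Derivation:
joint[0] = (0.0000, 0.0000)  (base)
link 0: phi[0] = 20 = 20 deg
  cos(20 deg) = 0.9397, sin(20 deg) = 0.3420
  joint[1] = (0.0000, 0.0000) + 2 * (0.9397, 0.3420) = (0.0000 + 1.8794, 0.0000 + 0.6840) = (1.8794, 0.6840)
link 1: phi[1] = 20 + 125 = 145 deg
  cos(145 deg) = -0.8192, sin(145 deg) = 0.5736
  joint[2] = (1.8794, 0.6840) + 2 * (-0.8192, 0.5736) = (1.8794 + -1.6383, 0.6840 + 1.1472) = (0.2411, 1.8312)
link 2: phi[2] = 20 + 125 + -35 = 110 deg
  cos(110 deg) = -0.3420, sin(110 deg) = 0.9397
  joint[3] = (0.2411, 1.8312) + 5.3 * (-0.3420, 0.9397) = (0.2411 + -1.8127, 1.8312 + 4.9804) = (-1.5716, 6.8116)
End effector: (-1.5716, 6.8116)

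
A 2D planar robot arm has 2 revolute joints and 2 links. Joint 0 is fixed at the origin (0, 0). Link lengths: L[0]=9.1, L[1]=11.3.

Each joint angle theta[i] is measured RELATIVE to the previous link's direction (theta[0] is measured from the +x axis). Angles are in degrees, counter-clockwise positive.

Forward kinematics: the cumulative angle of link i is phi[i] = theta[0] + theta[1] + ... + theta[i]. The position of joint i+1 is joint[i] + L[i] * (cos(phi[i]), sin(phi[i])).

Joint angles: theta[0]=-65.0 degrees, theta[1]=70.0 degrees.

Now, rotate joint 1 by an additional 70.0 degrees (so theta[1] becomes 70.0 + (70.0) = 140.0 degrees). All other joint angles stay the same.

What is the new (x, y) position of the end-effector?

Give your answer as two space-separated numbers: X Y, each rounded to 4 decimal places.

joint[0] = (0.0000, 0.0000)  (base)
link 0: phi[0] = -65 = -65 deg
  cos(-65 deg) = 0.4226, sin(-65 deg) = -0.9063
  joint[1] = (0.0000, 0.0000) + 9.1 * (0.4226, -0.9063) = (0.0000 + 3.8458, 0.0000 + -8.2474) = (3.8458, -8.2474)
link 1: phi[1] = -65 + 140 = 75 deg
  cos(75 deg) = 0.2588, sin(75 deg) = 0.9659
  joint[2] = (3.8458, -8.2474) + 11.3 * (0.2588, 0.9659) = (3.8458 + 2.9247, -8.2474 + 10.9150) = (6.7705, 2.6676)
End effector: (6.7705, 2.6676)

Answer: 6.7705 2.6676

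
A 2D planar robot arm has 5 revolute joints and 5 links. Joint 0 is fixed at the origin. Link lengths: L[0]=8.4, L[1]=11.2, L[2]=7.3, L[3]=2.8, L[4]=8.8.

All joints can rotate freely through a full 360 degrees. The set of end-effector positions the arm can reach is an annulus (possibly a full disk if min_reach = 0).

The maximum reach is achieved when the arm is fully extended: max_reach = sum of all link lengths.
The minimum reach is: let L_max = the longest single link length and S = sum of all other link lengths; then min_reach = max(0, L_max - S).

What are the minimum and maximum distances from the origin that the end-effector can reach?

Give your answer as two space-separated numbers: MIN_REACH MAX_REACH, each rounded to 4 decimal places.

Answer: 0.0000 38.5000

Derivation:
Link lengths: [8.4, 11.2, 7.3, 2.8, 8.8]
max_reach = 8.4 + 11.2 + 7.3 + 2.8 + 8.8 = 38.5
L_max = max([8.4, 11.2, 7.3, 2.8, 8.8]) = 11.2
S (sum of others) = 38.5 - 11.2 = 27.3
min_reach = max(0, 11.2 - 27.3) = max(0, -16.1) = 0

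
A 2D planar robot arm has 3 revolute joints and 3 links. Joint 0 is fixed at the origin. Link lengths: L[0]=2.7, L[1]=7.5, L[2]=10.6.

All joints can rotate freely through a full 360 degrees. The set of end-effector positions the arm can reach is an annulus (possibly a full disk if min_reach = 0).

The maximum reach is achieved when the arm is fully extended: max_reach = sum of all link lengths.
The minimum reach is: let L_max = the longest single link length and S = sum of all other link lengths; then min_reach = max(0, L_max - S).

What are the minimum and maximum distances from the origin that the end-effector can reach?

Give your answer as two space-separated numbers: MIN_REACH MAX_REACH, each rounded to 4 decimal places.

Link lengths: [2.7, 7.5, 10.6]
max_reach = 2.7 + 7.5 + 10.6 = 20.8
L_max = max([2.7, 7.5, 10.6]) = 10.6
S (sum of others) = 20.8 - 10.6 = 10.2
min_reach = max(0, 10.6 - 10.2) = max(0, 0.4) = 0.4

Answer: 0.4000 20.8000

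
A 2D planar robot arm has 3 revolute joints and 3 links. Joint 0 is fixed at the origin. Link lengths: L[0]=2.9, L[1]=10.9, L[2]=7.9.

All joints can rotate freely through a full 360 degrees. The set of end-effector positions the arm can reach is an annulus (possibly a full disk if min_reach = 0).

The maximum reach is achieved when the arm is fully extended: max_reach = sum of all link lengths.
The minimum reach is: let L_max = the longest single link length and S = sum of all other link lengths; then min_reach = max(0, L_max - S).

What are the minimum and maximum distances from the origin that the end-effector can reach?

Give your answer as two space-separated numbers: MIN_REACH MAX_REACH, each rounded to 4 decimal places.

Answer: 0.1000 21.7000

Derivation:
Link lengths: [2.9, 10.9, 7.9]
max_reach = 2.9 + 10.9 + 7.9 = 21.7
L_max = max([2.9, 10.9, 7.9]) = 10.9
S (sum of others) = 21.7 - 10.9 = 10.8
min_reach = max(0, 10.9 - 10.8) = max(0, 0.1) = 0.1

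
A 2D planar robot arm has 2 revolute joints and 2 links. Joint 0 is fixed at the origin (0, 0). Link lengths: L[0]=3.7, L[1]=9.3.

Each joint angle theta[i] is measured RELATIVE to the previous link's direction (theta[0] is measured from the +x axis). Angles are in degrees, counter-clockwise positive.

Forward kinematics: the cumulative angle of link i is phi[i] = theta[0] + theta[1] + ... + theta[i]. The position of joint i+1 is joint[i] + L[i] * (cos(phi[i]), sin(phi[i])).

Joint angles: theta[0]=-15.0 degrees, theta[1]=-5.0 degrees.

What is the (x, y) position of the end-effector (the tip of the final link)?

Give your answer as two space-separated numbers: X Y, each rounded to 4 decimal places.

Answer: 12.3131 -4.1384

Derivation:
joint[0] = (0.0000, 0.0000)  (base)
link 0: phi[0] = -15 = -15 deg
  cos(-15 deg) = 0.9659, sin(-15 deg) = -0.2588
  joint[1] = (0.0000, 0.0000) + 3.7 * (0.9659, -0.2588) = (0.0000 + 3.5739, 0.0000 + -0.9576) = (3.5739, -0.9576)
link 1: phi[1] = -15 + -5 = -20 deg
  cos(-20 deg) = 0.9397, sin(-20 deg) = -0.3420
  joint[2] = (3.5739, -0.9576) + 9.3 * (0.9397, -0.3420) = (3.5739 + 8.7391, -0.9576 + -3.1808) = (12.3131, -4.1384)
End effector: (12.3131, -4.1384)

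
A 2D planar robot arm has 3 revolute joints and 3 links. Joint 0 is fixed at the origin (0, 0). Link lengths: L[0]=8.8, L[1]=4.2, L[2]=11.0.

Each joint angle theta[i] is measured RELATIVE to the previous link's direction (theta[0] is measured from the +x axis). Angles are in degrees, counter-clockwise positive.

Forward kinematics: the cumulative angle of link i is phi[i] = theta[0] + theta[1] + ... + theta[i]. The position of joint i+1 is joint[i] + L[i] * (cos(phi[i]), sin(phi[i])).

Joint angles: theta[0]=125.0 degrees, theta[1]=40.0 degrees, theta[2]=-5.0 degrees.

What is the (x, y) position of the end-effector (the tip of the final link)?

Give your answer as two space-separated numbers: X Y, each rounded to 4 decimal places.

Answer: -19.4410 12.0578

Derivation:
joint[0] = (0.0000, 0.0000)  (base)
link 0: phi[0] = 125 = 125 deg
  cos(125 deg) = -0.5736, sin(125 deg) = 0.8192
  joint[1] = (0.0000, 0.0000) + 8.8 * (-0.5736, 0.8192) = (0.0000 + -5.0475, 0.0000 + 7.2085) = (-5.0475, 7.2085)
link 1: phi[1] = 125 + 40 = 165 deg
  cos(165 deg) = -0.9659, sin(165 deg) = 0.2588
  joint[2] = (-5.0475, 7.2085) + 4.2 * (-0.9659, 0.2588) = (-5.0475 + -4.0569, 7.2085 + 1.0870) = (-9.1044, 8.2956)
link 2: phi[2] = 125 + 40 + -5 = 160 deg
  cos(160 deg) = -0.9397, sin(160 deg) = 0.3420
  joint[3] = (-9.1044, 8.2956) + 11 * (-0.9397, 0.3420) = (-9.1044 + -10.3366, 8.2956 + 3.7622) = (-19.4410, 12.0578)
End effector: (-19.4410, 12.0578)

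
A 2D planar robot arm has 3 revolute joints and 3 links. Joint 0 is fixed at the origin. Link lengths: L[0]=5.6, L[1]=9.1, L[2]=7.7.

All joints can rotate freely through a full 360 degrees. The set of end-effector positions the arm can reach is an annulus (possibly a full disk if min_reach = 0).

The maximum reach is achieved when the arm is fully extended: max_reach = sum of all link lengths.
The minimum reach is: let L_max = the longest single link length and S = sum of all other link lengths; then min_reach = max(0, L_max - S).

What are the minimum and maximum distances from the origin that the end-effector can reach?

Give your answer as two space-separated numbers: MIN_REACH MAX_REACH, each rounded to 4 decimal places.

Link lengths: [5.6, 9.1, 7.7]
max_reach = 5.6 + 9.1 + 7.7 = 22.4
L_max = max([5.6, 9.1, 7.7]) = 9.1
S (sum of others) = 22.4 - 9.1 = 13.3
min_reach = max(0, 9.1 - 13.3) = max(0, -4.2) = 0

Answer: 0.0000 22.4000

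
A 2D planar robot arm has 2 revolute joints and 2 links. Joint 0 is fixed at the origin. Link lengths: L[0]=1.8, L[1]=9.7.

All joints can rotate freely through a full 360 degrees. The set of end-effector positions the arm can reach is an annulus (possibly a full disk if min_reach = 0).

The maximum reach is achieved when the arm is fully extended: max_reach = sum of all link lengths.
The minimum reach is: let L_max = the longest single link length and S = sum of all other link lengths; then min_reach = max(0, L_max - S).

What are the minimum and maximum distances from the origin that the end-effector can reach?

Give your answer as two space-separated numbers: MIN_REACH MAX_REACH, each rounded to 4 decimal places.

Answer: 7.9000 11.5000

Derivation:
Link lengths: [1.8, 9.7]
max_reach = 1.8 + 9.7 = 11.5
L_max = max([1.8, 9.7]) = 9.7
S (sum of others) = 11.5 - 9.7 = 1.8
min_reach = max(0, 9.7 - 1.8) = max(0, 7.9) = 7.9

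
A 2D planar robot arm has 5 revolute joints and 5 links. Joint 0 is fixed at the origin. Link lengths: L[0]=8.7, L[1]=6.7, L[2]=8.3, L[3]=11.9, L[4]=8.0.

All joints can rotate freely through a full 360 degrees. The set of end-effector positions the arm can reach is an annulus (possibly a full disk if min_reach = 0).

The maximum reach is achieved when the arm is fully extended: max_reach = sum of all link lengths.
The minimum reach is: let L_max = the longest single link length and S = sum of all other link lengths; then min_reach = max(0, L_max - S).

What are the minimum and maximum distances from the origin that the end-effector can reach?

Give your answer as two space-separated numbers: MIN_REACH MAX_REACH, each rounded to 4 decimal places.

Answer: 0.0000 43.6000

Derivation:
Link lengths: [8.7, 6.7, 8.3, 11.9, 8.0]
max_reach = 8.7 + 6.7 + 8.3 + 11.9 + 8 = 43.6
L_max = max([8.7, 6.7, 8.3, 11.9, 8.0]) = 11.9
S (sum of others) = 43.6 - 11.9 = 31.7
min_reach = max(0, 11.9 - 31.7) = max(0, -19.8) = 0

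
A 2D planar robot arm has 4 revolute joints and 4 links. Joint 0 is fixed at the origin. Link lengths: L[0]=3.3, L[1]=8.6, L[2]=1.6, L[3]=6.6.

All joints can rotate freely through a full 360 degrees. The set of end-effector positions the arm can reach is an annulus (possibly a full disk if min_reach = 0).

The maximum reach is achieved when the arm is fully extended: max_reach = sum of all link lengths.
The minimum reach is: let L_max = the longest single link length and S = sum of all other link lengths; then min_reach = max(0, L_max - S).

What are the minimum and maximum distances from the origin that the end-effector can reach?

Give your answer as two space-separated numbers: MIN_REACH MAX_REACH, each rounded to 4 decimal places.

Answer: 0.0000 20.1000

Derivation:
Link lengths: [3.3, 8.6, 1.6, 6.6]
max_reach = 3.3 + 8.6 + 1.6 + 6.6 = 20.1
L_max = max([3.3, 8.6, 1.6, 6.6]) = 8.6
S (sum of others) = 20.1 - 8.6 = 11.5
min_reach = max(0, 8.6 - 11.5) = max(0, -2.9) = 0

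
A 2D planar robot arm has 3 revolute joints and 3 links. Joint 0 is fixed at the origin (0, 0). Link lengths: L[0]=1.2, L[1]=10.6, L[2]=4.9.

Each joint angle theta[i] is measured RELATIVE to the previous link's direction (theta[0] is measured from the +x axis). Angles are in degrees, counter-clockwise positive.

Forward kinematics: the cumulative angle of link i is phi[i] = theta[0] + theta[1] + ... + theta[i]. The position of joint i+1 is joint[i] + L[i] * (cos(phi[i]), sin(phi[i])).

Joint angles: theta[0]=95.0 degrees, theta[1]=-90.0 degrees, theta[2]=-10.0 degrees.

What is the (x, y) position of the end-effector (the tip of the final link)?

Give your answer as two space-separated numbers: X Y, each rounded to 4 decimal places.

Answer: 15.3364 1.6922

Derivation:
joint[0] = (0.0000, 0.0000)  (base)
link 0: phi[0] = 95 = 95 deg
  cos(95 deg) = -0.0872, sin(95 deg) = 0.9962
  joint[1] = (0.0000, 0.0000) + 1.2 * (-0.0872, 0.9962) = (0.0000 + -0.1046, 0.0000 + 1.1954) = (-0.1046, 1.1954)
link 1: phi[1] = 95 + -90 = 5 deg
  cos(5 deg) = 0.9962, sin(5 deg) = 0.0872
  joint[2] = (-0.1046, 1.1954) + 10.6 * (0.9962, 0.0872) = (-0.1046 + 10.5597, 1.1954 + 0.9239) = (10.4551, 2.1193)
link 2: phi[2] = 95 + -90 + -10 = -5 deg
  cos(-5 deg) = 0.9962, sin(-5 deg) = -0.0872
  joint[3] = (10.4551, 2.1193) + 4.9 * (0.9962, -0.0872) = (10.4551 + 4.8814, 2.1193 + -0.4271) = (15.3364, 1.6922)
End effector: (15.3364, 1.6922)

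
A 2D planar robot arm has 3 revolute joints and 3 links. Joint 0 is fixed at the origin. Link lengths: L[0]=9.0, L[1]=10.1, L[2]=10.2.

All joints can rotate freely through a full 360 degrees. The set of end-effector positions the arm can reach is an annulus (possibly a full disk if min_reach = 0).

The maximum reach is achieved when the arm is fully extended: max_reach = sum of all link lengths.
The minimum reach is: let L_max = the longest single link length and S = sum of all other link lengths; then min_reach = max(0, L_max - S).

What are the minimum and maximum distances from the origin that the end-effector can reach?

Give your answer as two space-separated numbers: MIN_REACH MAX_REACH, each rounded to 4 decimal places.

Answer: 0.0000 29.3000

Derivation:
Link lengths: [9.0, 10.1, 10.2]
max_reach = 9 + 10.1 + 10.2 = 29.3
L_max = max([9.0, 10.1, 10.2]) = 10.2
S (sum of others) = 29.3 - 10.2 = 19.1
min_reach = max(0, 10.2 - 19.1) = max(0, -8.9) = 0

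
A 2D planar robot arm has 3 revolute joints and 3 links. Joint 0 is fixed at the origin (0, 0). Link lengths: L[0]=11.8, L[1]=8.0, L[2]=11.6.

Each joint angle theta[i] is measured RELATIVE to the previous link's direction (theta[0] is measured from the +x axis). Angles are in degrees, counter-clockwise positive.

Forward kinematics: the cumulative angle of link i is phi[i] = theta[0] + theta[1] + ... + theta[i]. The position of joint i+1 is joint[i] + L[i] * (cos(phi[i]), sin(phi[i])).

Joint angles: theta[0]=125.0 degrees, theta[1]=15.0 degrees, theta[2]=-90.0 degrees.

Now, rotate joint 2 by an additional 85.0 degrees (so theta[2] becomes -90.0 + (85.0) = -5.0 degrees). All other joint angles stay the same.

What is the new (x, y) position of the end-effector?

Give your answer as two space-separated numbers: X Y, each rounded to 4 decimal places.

Answer: -21.0990 23.0107

Derivation:
joint[0] = (0.0000, 0.0000)  (base)
link 0: phi[0] = 125 = 125 deg
  cos(125 deg) = -0.5736, sin(125 deg) = 0.8192
  joint[1] = (0.0000, 0.0000) + 11.8 * (-0.5736, 0.8192) = (0.0000 + -6.7682, 0.0000 + 9.6660) = (-6.7682, 9.6660)
link 1: phi[1] = 125 + 15 = 140 deg
  cos(140 deg) = -0.7660, sin(140 deg) = 0.6428
  joint[2] = (-6.7682, 9.6660) + 8 * (-0.7660, 0.6428) = (-6.7682 + -6.1284, 9.6660 + 5.1423) = (-12.8966, 14.8083)
link 2: phi[2] = 125 + 15 + -5 = 135 deg
  cos(135 deg) = -0.7071, sin(135 deg) = 0.7071
  joint[3] = (-12.8966, 14.8083) + 11.6 * (-0.7071, 0.7071) = (-12.8966 + -8.2024, 14.8083 + 8.2024) = (-21.0990, 23.0107)
End effector: (-21.0990, 23.0107)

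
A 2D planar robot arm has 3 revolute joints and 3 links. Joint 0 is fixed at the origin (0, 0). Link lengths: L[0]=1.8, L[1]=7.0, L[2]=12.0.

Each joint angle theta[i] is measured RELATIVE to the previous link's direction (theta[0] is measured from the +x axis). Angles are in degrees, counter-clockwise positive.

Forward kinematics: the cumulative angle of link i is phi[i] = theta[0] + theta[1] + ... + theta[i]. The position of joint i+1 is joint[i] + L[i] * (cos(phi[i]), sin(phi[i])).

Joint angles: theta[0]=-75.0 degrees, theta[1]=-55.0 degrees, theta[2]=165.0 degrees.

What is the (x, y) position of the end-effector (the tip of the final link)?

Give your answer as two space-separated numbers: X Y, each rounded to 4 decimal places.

joint[0] = (0.0000, 0.0000)  (base)
link 0: phi[0] = -75 = -75 deg
  cos(-75 deg) = 0.2588, sin(-75 deg) = -0.9659
  joint[1] = (0.0000, 0.0000) + 1.8 * (0.2588, -0.9659) = (0.0000 + 0.4659, 0.0000 + -1.7387) = (0.4659, -1.7387)
link 1: phi[1] = -75 + -55 = -130 deg
  cos(-130 deg) = -0.6428, sin(-130 deg) = -0.7660
  joint[2] = (0.4659, -1.7387) + 7 * (-0.6428, -0.7660) = (0.4659 + -4.4995, -1.7387 + -5.3623) = (-4.0336, -7.1010)
link 2: phi[2] = -75 + -55 + 165 = 35 deg
  cos(35 deg) = 0.8192, sin(35 deg) = 0.5736
  joint[3] = (-4.0336, -7.1010) + 12 * (0.8192, 0.5736) = (-4.0336 + 9.8298, -7.1010 + 6.8829) = (5.7962, -0.2181)
End effector: (5.7962, -0.2181)

Answer: 5.7962 -0.2181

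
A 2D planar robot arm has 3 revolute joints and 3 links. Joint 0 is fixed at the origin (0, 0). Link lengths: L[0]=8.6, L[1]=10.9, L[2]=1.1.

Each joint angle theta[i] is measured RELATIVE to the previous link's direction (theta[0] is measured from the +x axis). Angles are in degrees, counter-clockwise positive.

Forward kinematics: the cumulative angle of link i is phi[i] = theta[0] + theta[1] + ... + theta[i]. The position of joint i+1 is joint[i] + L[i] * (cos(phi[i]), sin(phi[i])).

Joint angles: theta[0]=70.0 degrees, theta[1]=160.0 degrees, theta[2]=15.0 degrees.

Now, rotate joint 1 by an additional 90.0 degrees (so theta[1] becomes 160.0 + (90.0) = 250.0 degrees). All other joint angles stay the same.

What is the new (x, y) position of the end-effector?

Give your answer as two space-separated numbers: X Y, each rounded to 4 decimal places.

Answer: 12.2882 0.6101

Derivation:
joint[0] = (0.0000, 0.0000)  (base)
link 0: phi[0] = 70 = 70 deg
  cos(70 deg) = 0.3420, sin(70 deg) = 0.9397
  joint[1] = (0.0000, 0.0000) + 8.6 * (0.3420, 0.9397) = (0.0000 + 2.9414, 0.0000 + 8.0814) = (2.9414, 8.0814)
link 1: phi[1] = 70 + 250 = 320 deg
  cos(320 deg) = 0.7660, sin(320 deg) = -0.6428
  joint[2] = (2.9414, 8.0814) + 10.9 * (0.7660, -0.6428) = (2.9414 + 8.3499, 8.0814 + -7.0064) = (11.2913, 1.0750)
link 2: phi[2] = 70 + 250 + 15 = 335 deg
  cos(335 deg) = 0.9063, sin(335 deg) = -0.4226
  joint[3] = (11.2913, 1.0750) + 1.1 * (0.9063, -0.4226) = (11.2913 + 0.9969, 1.0750 + -0.4649) = (12.2882, 0.6101)
End effector: (12.2882, 0.6101)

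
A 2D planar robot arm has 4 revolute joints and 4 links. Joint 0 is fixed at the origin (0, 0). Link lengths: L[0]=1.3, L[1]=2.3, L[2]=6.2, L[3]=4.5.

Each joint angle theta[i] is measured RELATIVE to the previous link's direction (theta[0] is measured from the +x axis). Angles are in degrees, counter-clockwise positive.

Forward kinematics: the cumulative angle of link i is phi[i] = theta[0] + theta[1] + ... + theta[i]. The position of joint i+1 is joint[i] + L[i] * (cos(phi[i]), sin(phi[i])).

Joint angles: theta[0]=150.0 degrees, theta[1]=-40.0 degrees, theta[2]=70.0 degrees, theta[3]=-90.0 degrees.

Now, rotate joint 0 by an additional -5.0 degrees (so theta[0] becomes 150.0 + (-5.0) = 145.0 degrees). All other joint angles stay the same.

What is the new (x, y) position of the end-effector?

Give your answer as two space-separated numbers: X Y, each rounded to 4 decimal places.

joint[0] = (0.0000, 0.0000)  (base)
link 0: phi[0] = 145 = 145 deg
  cos(145 deg) = -0.8192, sin(145 deg) = 0.5736
  joint[1] = (0.0000, 0.0000) + 1.3 * (-0.8192, 0.5736) = (0.0000 + -1.0649, 0.0000 + 0.7456) = (-1.0649, 0.7456)
link 1: phi[1] = 145 + -40 = 105 deg
  cos(105 deg) = -0.2588, sin(105 deg) = 0.9659
  joint[2] = (-1.0649, 0.7456) + 2.3 * (-0.2588, 0.9659) = (-1.0649 + -0.5953, 0.7456 + 2.2216) = (-1.6602, 2.9673)
link 2: phi[2] = 145 + -40 + 70 = 175 deg
  cos(175 deg) = -0.9962, sin(175 deg) = 0.0872
  joint[3] = (-1.6602, 2.9673) + 6.2 * (-0.9962, 0.0872) = (-1.6602 + -6.1764, 2.9673 + 0.5404) = (-7.8366, 3.5076)
link 3: phi[3] = 145 + -40 + 70 + -90 = 85 deg
  cos(85 deg) = 0.0872, sin(85 deg) = 0.9962
  joint[4] = (-7.8366, 3.5076) + 4.5 * (0.0872, 0.9962) = (-7.8366 + 0.3922, 3.5076 + 4.4829) = (-7.4444, 7.9905)
End effector: (-7.4444, 7.9905)

Answer: -7.4444 7.9905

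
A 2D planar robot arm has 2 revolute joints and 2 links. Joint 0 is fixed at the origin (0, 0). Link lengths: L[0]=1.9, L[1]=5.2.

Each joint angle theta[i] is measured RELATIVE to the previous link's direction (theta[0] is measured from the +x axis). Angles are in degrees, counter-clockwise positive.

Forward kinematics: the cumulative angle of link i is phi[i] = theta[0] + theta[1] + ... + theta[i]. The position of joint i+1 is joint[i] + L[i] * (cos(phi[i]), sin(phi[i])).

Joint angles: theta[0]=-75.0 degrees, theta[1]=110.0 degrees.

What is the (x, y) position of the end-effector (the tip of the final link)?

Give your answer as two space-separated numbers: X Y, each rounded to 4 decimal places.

Answer: 4.7513 1.1473

Derivation:
joint[0] = (0.0000, 0.0000)  (base)
link 0: phi[0] = -75 = -75 deg
  cos(-75 deg) = 0.2588, sin(-75 deg) = -0.9659
  joint[1] = (0.0000, 0.0000) + 1.9 * (0.2588, -0.9659) = (0.0000 + 0.4918, 0.0000 + -1.8353) = (0.4918, -1.8353)
link 1: phi[1] = -75 + 110 = 35 deg
  cos(35 deg) = 0.8192, sin(35 deg) = 0.5736
  joint[2] = (0.4918, -1.8353) + 5.2 * (0.8192, 0.5736) = (0.4918 + 4.2596, -1.8353 + 2.9826) = (4.7513, 1.1473)
End effector: (4.7513, 1.1473)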